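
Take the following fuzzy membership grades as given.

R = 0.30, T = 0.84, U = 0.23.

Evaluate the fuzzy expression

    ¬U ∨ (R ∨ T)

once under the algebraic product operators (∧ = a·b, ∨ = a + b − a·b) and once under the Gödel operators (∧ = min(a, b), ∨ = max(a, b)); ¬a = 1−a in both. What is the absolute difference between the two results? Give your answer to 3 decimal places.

Under algebraic product:
  ¬U = 1 − 0.2300 = 0.7700
  R ∨ T = a + b − a·b on (0.3000, 0.8400) = 0.8880
  ¬U ∨ (R ∨ T) = a + b − a·b on (0.7700, 0.8880) = 0.9742
  → value = 0.9742
Under Gödel:
  ¬U = 1 − 0.23 = 0.77
  R ∨ T = max(a, b) on (0.30, 0.84) = 0.84
  ¬U ∨ (R ∨ T) = max(a, b) on (0.77, 0.84) = 0.84
  → value = 0.8400
|0.9742 − 0.8400| = 0.134

0.134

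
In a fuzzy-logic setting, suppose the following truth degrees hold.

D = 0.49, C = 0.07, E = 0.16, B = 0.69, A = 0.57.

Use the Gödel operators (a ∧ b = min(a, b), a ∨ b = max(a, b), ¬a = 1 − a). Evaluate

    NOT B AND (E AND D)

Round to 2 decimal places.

0.16

NOT B = 1 − 0.69 = 0.31
E AND D = min(a, b) on (0.16, 0.49) = 0.16
NOT B AND (E AND D) = min(a, b) on (0.31, 0.16) = 0.16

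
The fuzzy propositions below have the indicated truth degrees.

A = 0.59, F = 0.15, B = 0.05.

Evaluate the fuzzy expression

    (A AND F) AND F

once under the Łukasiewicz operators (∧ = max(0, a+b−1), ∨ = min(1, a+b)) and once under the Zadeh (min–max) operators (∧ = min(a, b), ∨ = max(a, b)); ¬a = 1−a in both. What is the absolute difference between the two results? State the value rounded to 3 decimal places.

0.150

Under Łukasiewicz:
  A AND F = max(0, a+b−1) on (0.59, 0.15) = 0.00
  (A AND F) AND F = max(0, a+b−1) on (0.00, 0.15) = 0.00
  → value = 0.0000
Under Zadeh (min–max):
  A AND F = min(a, b) on (0.59, 0.15) = 0.15
  (A AND F) AND F = min(a, b) on (0.15, 0.15) = 0.15
  → value = 0.1500
|0.0000 − 0.1500| = 0.150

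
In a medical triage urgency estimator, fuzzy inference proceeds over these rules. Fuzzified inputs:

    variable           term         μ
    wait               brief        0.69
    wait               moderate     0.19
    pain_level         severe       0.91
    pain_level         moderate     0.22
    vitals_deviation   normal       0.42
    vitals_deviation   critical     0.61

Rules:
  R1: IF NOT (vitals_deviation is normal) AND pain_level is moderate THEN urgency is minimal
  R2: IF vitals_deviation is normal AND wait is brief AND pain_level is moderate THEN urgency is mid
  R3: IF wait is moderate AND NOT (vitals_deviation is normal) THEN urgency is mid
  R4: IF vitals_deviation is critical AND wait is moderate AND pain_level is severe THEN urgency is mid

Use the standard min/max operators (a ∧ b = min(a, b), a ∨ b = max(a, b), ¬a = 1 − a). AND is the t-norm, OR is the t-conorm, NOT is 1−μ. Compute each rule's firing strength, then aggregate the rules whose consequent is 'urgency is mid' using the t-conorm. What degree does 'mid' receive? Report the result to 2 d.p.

0.22

R1: ¬normal=1−0.42=0.58, moderate=0.22; AND[min(a, b)] → w = 0.22
R2: normal=0.42, brief=0.69, moderate=0.22; AND[min(a, b)] → w = 0.22
R3: moderate=0.19, ¬normal=1−0.42=0.58; AND[min(a, b)] → w = 0.19
R4: critical=0.61, moderate=0.19, severe=0.91; AND[min(a, b)] → w = 0.19
Rules with consequent 'mid': {R2, R3, R4} → strengths 0.22, 0.19, 0.19
Aggregate via t-conorm [max(a, b)]: 0.22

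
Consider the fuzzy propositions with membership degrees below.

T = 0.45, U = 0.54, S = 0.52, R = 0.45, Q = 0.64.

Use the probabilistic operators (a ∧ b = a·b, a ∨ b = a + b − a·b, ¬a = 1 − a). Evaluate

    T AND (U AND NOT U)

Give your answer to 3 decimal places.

NOT U = 1 − 0.5400 = 0.4600
U AND NOT U = a·b on (0.5400, 0.4600) = 0.2484
T AND (U AND NOT U) = a·b on (0.4500, 0.2484) = 0.1118

0.112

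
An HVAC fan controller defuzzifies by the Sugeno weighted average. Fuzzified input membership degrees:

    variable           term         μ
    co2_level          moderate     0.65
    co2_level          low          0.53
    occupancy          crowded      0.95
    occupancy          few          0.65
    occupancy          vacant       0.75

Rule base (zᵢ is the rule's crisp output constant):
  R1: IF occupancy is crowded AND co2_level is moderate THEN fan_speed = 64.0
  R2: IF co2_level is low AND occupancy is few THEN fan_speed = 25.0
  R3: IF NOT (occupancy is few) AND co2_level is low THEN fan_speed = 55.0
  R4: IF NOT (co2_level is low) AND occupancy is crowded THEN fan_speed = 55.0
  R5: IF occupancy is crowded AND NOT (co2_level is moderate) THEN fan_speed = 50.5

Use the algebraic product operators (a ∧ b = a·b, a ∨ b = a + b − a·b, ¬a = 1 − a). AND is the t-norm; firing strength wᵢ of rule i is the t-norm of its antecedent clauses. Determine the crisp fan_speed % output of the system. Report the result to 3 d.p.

R1 (z=64.0): crowded=0.95, moderate=0.65; AND[a·b] → w = 0.6175
R2 (z=25.0): low=0.53, few=0.65; AND[a·b] → w = 0.3445
R3 (z=55.0): ¬few=1−0.65=0.35, low=0.53; AND[a·b] → w = 0.1855
R4 (z=55.0): ¬low=1−0.53=0.47, crowded=0.95; AND[a·b] → w = 0.4465
R5 (z=50.5): crowded=0.95, ¬moderate=1−0.65=0.35; AND[a·b] → w = 0.3325
Weighted average = (0.6175·64.0 + 0.3445·25.0 + 0.1855·55.0 + 0.4465·55.0 + 0.3325·50.5) / (0.6175 + 0.3445 + 0.1855 + 0.4465 + 0.3325)
  = 99.6837 / 1.9265 = 51.743

51.743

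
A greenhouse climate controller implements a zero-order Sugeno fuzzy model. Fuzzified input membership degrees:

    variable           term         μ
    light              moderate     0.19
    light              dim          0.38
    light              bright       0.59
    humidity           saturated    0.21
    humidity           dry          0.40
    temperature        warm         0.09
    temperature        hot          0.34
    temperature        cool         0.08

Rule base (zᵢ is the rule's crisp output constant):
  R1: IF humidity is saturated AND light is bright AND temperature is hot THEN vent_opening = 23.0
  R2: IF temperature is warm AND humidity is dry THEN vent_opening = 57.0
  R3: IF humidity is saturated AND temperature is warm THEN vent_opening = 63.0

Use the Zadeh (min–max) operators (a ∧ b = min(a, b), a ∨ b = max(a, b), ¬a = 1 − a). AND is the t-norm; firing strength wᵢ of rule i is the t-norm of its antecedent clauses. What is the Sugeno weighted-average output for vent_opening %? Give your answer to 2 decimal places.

40.08

R1 (z=23.0): saturated=0.21, bright=0.59, hot=0.34; AND[min(a, b)] → w = 0.21
R2 (z=57.0): warm=0.09, dry=0.40; AND[min(a, b)] → w = 0.09
R3 (z=63.0): saturated=0.21, warm=0.09; AND[min(a, b)] → w = 0.09
Weighted average = (0.21·23.0 + 0.09·57.0 + 0.09·63.0) / (0.21 + 0.09 + 0.09)
  = 15.6300 / 0.3900 = 40.08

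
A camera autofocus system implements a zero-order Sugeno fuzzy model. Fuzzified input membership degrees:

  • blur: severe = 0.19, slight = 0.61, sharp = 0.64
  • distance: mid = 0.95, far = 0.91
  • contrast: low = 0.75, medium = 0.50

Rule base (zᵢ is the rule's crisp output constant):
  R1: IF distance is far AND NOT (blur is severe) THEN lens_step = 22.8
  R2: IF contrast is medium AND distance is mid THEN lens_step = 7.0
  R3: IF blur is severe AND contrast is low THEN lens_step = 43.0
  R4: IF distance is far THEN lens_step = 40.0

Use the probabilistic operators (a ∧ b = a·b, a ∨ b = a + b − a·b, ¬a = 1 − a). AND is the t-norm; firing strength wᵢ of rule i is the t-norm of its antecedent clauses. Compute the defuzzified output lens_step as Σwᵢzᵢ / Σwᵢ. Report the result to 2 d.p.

27.67

R1 (z=22.8): far=0.91, ¬severe=1−0.19=0.81; AND[a·b] → w = 0.7371
R2 (z=7.0): medium=0.50, mid=0.95; AND[a·b] → w = 0.4750
R3 (z=43.0): severe=0.19, low=0.75; AND[a·b] → w = 0.1425
R4 (z=40.0): far=0.91 → w = 0.9100
Weighted average = (0.7371·22.8 + 0.4750·7.0 + 0.1425·43.0 + 0.9100·40.0) / (0.7371 + 0.4750 + 0.1425 + 0.9100)
  = 62.6584 / 2.2646 = 27.67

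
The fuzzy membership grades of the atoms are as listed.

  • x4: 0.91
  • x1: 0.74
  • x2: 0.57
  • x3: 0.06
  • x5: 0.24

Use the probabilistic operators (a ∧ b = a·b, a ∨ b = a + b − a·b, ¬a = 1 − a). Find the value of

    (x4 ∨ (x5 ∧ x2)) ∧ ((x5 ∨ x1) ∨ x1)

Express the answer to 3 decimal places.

0.875

x5 ∧ x2 = a·b on (0.2400, 0.5700) = 0.1368
x4 ∨ (x5 ∧ x2) = a + b − a·b on (0.9100, 0.1368) = 0.9223
x5 ∨ x1 = a + b − a·b on (0.2400, 0.7400) = 0.8024
(x5 ∨ x1) ∨ x1 = a + b − a·b on (0.8024, 0.7400) = 0.9486
(x4 ∨ (x5 ∧ x2)) ∧ ((x5 ∨ x1) ∨ x1) = a·b on (0.9223, 0.9486) = 0.8749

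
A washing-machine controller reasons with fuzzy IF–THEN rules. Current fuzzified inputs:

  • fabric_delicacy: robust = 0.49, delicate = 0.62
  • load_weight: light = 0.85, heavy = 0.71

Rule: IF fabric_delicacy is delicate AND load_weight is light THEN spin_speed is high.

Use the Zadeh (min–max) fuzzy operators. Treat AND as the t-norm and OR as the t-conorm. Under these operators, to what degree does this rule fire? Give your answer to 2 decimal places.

0.62

firing strength: delicate=0.62, light=0.85; AND[min(a, b)] → w = 0.62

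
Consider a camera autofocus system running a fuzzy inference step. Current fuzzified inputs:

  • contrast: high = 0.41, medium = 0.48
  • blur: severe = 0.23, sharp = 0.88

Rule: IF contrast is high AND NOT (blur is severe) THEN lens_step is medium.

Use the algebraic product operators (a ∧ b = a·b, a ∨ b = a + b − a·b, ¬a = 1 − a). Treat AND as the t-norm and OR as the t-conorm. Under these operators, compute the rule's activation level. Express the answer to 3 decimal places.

0.316

firing strength: high=0.41, ¬severe=1−0.23=0.77; AND[a·b] → w = 0.3157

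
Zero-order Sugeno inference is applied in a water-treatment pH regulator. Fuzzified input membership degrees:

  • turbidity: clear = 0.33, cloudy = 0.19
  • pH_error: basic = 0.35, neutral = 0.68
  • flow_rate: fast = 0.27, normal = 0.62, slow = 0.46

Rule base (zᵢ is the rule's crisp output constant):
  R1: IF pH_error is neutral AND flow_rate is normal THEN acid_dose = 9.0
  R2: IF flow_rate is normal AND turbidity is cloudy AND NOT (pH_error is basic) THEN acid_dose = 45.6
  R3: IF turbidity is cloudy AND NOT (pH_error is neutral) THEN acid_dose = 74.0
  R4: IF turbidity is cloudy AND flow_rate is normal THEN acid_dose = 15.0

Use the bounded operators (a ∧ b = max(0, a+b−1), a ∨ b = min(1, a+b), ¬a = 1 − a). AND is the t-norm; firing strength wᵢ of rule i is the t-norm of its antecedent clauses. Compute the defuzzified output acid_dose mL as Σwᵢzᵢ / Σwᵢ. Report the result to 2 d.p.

9.00

R1 (z=9.0): neutral=0.68, normal=0.62; AND[max(0, a+b−1)] → w = 0.30
R2 (z=45.6): normal=0.62, cloudy=0.19, ¬basic=1−0.35=0.65; AND[max(0, a+b−1)] → w = 0.00
R3 (z=74.0): cloudy=0.19, ¬neutral=1−0.68=0.32; AND[max(0, a+b−1)] → w = 0.00
R4 (z=15.0): cloudy=0.19, normal=0.62; AND[max(0, a+b−1)] → w = 0.00
Weighted average = (0.30·9.0 + 0.00·45.6 + 0.00·74.0 + 0.00·15.0) / (0.30 + 0.00 + 0.00 + 0.00)
  = 2.7000 / 0.3000 = 9.00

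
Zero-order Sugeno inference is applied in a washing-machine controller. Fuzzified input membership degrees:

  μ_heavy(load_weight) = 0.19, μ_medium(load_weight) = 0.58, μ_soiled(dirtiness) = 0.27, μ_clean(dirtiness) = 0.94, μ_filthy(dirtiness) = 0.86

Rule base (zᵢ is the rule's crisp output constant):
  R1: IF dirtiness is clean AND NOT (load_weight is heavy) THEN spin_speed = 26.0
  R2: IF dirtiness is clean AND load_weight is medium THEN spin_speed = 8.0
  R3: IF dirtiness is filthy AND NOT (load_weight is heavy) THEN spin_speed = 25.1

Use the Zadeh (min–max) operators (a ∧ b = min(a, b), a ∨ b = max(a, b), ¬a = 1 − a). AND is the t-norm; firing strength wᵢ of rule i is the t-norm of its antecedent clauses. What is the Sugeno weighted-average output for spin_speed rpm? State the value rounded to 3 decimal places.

R1 (z=26.0): clean=0.94, ¬heavy=1−0.19=0.81; AND[min(a, b)] → w = 0.81
R2 (z=8.0): clean=0.94, medium=0.58; AND[min(a, b)] → w = 0.58
R3 (z=25.1): filthy=0.86, ¬heavy=1−0.19=0.81; AND[min(a, b)] → w = 0.81
Weighted average = (0.81·26.0 + 0.58·8.0 + 0.81·25.1) / (0.81 + 0.58 + 0.81)
  = 46.0310 / 2.2000 = 20.923

20.923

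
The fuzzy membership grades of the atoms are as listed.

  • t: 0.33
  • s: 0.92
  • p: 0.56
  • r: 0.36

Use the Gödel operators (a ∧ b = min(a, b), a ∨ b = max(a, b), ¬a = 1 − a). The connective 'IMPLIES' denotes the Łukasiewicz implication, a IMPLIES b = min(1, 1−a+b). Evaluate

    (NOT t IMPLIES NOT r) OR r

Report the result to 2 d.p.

NOT t = 1 − 0.33 = 0.67
NOT r = 1 − 0.36 = 0.64
NOT t IMPLIES NOT r  [Łukasiewicz: min(1, 1−a+b)] with a=0.67, b=0.64 → 0.97
(NOT t IMPLIES NOT r) OR r = max(a, b) on (0.97, 0.36) = 0.97

0.97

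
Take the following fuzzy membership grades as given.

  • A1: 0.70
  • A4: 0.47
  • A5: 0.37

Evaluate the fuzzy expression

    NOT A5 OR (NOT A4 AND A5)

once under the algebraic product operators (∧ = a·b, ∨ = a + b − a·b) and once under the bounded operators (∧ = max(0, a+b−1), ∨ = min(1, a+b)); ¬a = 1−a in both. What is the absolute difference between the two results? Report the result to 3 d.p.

0.073

Under algebraic product:
  NOT A5 = 1 − 0.3700 = 0.6300
  NOT A4 = 1 − 0.4700 = 0.5300
  NOT A4 AND A5 = a·b on (0.5300, 0.3700) = 0.1961
  NOT A5 OR (NOT A4 AND A5) = a + b − a·b on (0.6300, 0.1961) = 0.7026
  → value = 0.7026
Under bounded:
  NOT A5 = 1 − 0.37 = 0.63
  NOT A4 = 1 − 0.47 = 0.53
  NOT A4 AND A5 = max(0, a+b−1) on (0.53, 0.37) = 0.00
  NOT A5 OR (NOT A4 AND A5) = min(1, a+b) on (0.63, 0.00) = 0.63
  → value = 0.6300
|0.7026 − 0.6300| = 0.073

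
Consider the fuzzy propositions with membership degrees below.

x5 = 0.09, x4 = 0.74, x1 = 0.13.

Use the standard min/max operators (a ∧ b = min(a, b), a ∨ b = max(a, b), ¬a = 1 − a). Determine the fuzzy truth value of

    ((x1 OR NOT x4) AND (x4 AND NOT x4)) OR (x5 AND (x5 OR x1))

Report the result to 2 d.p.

NOT x4 = 1 − 0.74 = 0.26
x1 OR NOT x4 = max(a, b) on (0.13, 0.26) = 0.26
NOT x4 = 1 − 0.74 = 0.26
x4 AND NOT x4 = min(a, b) on (0.74, 0.26) = 0.26
(x1 OR NOT x4) AND (x4 AND NOT x4) = min(a, b) on (0.26, 0.26) = 0.26
x5 OR x1 = max(a, b) on (0.09, 0.13) = 0.13
x5 AND (x5 OR x1) = min(a, b) on (0.09, 0.13) = 0.09
((x1 OR NOT x4) AND (x4 AND NOT x4)) OR (x5 AND (x5 OR x1)) = max(a, b) on (0.26, 0.09) = 0.26

0.26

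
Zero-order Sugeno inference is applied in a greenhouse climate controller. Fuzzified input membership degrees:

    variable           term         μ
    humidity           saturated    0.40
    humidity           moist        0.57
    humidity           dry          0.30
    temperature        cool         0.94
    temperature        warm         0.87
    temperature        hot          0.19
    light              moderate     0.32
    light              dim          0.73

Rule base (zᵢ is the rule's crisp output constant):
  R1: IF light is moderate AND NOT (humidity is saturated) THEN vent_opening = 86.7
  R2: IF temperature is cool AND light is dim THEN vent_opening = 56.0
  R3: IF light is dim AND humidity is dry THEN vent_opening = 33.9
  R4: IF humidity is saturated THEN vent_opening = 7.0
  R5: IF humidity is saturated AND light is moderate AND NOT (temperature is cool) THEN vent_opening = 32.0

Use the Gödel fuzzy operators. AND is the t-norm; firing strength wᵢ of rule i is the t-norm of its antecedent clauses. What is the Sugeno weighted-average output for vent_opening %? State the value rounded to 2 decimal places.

46.14

R1 (z=86.7): moderate=0.32, ¬saturated=1−0.40=0.60; AND[min(a, b)] → w = 0.32
R2 (z=56.0): cool=0.94, dim=0.73; AND[min(a, b)] → w = 0.73
R3 (z=33.9): dim=0.73, dry=0.30; AND[min(a, b)] → w = 0.30
R4 (z=7.0): saturated=0.40 → w = 0.40
R5 (z=32.0): saturated=0.40, moderate=0.32, ¬cool=1−0.94=0.06; AND[min(a, b)] → w = 0.06
Weighted average = (0.32·86.7 + 0.73·56.0 + 0.30·33.9 + 0.40·7.0 + 0.06·32.0) / (0.32 + 0.73 + 0.30 + 0.40 + 0.06)
  = 83.5140 / 1.8100 = 46.14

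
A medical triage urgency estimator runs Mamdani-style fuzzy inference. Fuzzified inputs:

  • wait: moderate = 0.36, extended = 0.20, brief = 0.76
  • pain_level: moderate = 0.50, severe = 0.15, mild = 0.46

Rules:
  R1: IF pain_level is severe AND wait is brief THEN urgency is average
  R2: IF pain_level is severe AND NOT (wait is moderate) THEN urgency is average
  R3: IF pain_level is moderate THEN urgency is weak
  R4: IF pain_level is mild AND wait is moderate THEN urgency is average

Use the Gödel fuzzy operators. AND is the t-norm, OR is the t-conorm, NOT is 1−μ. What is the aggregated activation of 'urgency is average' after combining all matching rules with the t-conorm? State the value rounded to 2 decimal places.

0.36

R1: severe=0.15, brief=0.76; AND[min(a, b)] → w = 0.15
R2: severe=0.15, ¬moderate=1−0.36=0.64; AND[min(a, b)] → w = 0.15
R3: moderate=0.50 → w = 0.50
R4: mild=0.46, moderate=0.36; AND[min(a, b)] → w = 0.36
Rules with consequent 'average': {R1, R2, R4} → strengths 0.15, 0.15, 0.36
Aggregate via t-conorm [max(a, b)]: 0.36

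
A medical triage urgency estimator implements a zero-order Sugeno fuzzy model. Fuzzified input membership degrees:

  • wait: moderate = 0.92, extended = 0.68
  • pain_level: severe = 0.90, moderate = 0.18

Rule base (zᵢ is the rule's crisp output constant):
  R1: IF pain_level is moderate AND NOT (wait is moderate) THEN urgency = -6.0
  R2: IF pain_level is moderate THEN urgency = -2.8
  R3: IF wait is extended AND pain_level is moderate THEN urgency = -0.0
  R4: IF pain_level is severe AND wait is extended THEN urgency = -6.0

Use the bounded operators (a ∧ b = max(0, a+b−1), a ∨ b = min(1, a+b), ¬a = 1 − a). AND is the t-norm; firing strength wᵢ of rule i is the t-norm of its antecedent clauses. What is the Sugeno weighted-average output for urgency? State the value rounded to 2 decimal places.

-5.24

R1 (z=-6.0): moderate=0.18, ¬moderate=1−0.92=0.08; AND[max(0, a+b−1)] → w = 0.00
R2 (z=-2.8): moderate=0.18 → w = 0.18
R3 (z=-0.0): extended=0.68, moderate=0.18; AND[max(0, a+b−1)] → w = 0.00
R4 (z=-6.0): severe=0.90, extended=0.68; AND[max(0, a+b−1)] → w = 0.58
Weighted average = (0.00·-6.0 + 0.18·-2.8 + 0.00·-0.0 + 0.58·-6.0) / (0.00 + 0.18 + 0.00 + 0.58)
  = -3.9840 / 0.7600 = -5.24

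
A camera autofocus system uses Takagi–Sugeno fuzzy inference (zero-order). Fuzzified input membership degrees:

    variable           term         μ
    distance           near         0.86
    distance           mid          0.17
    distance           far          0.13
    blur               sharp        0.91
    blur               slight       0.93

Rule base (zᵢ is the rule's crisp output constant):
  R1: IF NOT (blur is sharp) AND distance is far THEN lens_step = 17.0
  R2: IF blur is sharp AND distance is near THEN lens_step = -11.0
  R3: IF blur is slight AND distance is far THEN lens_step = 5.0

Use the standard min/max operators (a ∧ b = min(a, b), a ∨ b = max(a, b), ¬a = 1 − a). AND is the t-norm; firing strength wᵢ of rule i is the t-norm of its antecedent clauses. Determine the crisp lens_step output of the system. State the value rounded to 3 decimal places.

R1 (z=17.0): ¬sharp=1−0.91=0.09, far=0.13; AND[min(a, b)] → w = 0.09
R2 (z=-11.0): sharp=0.91, near=0.86; AND[min(a, b)] → w = 0.86
R3 (z=5.0): slight=0.93, far=0.13; AND[min(a, b)] → w = 0.13
Weighted average = (0.09·17.0 + 0.86·-11.0 + 0.13·5.0) / (0.09 + 0.86 + 0.13)
  = -7.2800 / 1.0800 = -6.741

-6.741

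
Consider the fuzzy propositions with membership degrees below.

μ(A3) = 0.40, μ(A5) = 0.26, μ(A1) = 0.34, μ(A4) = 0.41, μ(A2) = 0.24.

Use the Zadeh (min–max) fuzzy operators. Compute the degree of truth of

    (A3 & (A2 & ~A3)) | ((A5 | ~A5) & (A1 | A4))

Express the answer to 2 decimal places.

0.41

~A3 = 1 − 0.40 = 0.60
A2 & ~A3 = min(a, b) on (0.24, 0.60) = 0.24
A3 & (A2 & ~A3) = min(a, b) on (0.40, 0.24) = 0.24
~A5 = 1 − 0.26 = 0.74
A5 | ~A5 = max(a, b) on (0.26, 0.74) = 0.74
A1 | A4 = max(a, b) on (0.34, 0.41) = 0.41
(A5 | ~A5) & (A1 | A4) = min(a, b) on (0.74, 0.41) = 0.41
(A3 & (A2 & ~A3)) | ((A5 | ~A5) & (A1 | A4)) = max(a, b) on (0.24, 0.41) = 0.41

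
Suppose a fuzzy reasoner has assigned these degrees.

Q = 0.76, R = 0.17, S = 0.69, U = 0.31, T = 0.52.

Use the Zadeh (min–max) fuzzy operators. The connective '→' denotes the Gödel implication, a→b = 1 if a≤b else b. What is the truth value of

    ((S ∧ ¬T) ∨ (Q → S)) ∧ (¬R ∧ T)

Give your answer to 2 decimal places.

¬T = 1 − 0.52 = 0.48
S ∧ ¬T = min(a, b) on (0.69, 0.48) = 0.48
Q → S  [Gödel: 1 if a≤b else b] with a=0.76, b=0.69 → 0.69
(S ∧ ¬T) ∨ (Q → S) = max(a, b) on (0.48, 0.69) = 0.69
¬R = 1 − 0.17 = 0.83
¬R ∧ T = min(a, b) on (0.83, 0.52) = 0.52
((S ∧ ¬T) ∨ (Q → S)) ∧ (¬R ∧ T) = min(a, b) on (0.69, 0.52) = 0.52

0.52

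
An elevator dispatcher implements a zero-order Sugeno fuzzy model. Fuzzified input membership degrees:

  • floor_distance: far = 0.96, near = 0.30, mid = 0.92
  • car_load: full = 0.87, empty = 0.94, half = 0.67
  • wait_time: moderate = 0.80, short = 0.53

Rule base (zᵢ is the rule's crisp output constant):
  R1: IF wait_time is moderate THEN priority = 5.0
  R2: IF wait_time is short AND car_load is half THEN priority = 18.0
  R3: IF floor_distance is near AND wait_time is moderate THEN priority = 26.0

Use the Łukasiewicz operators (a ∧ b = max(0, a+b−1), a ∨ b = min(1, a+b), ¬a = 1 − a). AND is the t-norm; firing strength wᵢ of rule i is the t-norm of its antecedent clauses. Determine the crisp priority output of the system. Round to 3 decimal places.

R1 (z=5.0): moderate=0.80 → w = 0.80
R2 (z=18.0): short=0.53, half=0.67; AND[max(0, a+b−1)] → w = 0.20
R3 (z=26.0): near=0.30, moderate=0.80; AND[max(0, a+b−1)] → w = 0.10
Weighted average = (0.80·5.0 + 0.20·18.0 + 0.10·26.0) / (0.80 + 0.20 + 0.10)
  = 10.2000 / 1.1000 = 9.273

9.273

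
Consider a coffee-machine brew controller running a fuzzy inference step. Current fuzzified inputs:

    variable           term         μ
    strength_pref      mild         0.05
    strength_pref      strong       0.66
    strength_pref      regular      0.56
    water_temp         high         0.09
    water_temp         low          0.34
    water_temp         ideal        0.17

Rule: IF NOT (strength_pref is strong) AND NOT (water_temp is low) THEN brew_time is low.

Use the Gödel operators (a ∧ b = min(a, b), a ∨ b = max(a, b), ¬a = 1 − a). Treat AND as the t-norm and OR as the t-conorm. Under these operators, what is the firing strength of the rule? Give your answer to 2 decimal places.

0.34

firing strength: ¬strong=1−0.66=0.34, ¬low=1−0.34=0.66; AND[min(a, b)] → w = 0.34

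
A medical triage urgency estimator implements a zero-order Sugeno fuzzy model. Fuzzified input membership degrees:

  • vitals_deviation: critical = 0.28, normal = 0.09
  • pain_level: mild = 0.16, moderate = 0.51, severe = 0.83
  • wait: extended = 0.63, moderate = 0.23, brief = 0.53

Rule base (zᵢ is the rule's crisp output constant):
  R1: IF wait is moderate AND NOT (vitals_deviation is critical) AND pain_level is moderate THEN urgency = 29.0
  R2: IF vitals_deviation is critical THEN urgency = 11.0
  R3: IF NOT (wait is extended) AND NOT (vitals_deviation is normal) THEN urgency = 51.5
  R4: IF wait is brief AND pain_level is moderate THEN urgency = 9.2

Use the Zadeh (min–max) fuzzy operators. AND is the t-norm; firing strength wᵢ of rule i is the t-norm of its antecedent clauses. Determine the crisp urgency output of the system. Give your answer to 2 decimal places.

24.10

R1 (z=29.0): moderate=0.23, ¬critical=1−0.28=0.72, moderate=0.51; AND[min(a, b)] → w = 0.23
R2 (z=11.0): critical=0.28 → w = 0.28
R3 (z=51.5): ¬extended=1−0.63=0.37, ¬normal=1−0.09=0.91; AND[min(a, b)] → w = 0.37
R4 (z=9.2): brief=0.53, moderate=0.51; AND[min(a, b)] → w = 0.51
Weighted average = (0.23·29.0 + 0.28·11.0 + 0.37·51.5 + 0.51·9.2) / (0.23 + 0.28 + 0.37 + 0.51)
  = 33.4970 / 1.3900 = 24.10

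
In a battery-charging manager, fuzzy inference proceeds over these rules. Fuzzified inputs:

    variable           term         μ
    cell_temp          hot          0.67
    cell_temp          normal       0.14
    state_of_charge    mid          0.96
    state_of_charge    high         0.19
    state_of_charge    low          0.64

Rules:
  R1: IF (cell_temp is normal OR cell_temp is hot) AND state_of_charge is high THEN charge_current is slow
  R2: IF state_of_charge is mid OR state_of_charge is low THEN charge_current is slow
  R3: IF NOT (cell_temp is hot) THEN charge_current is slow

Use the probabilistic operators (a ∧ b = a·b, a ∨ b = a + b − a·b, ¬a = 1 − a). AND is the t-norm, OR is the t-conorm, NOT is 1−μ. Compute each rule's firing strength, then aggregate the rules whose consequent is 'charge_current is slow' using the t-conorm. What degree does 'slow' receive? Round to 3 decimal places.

0.992

R1: (normal=0.14 OR hot=0.67) = 0.7162; AND[a·b] with high=0.19 → w = 0.1361
R2: mid=0.96, low=0.64; OR[a + b − a·b] → w = 0.9856
R3: ¬hot=1−0.67=0.33 → w = 0.3300
Rules with consequent 'slow': {R1, R2, R3} → strengths 0.1361, 0.9856, 0.3300
Aggregate via t-conorm [a + b − a·b]: 0.9917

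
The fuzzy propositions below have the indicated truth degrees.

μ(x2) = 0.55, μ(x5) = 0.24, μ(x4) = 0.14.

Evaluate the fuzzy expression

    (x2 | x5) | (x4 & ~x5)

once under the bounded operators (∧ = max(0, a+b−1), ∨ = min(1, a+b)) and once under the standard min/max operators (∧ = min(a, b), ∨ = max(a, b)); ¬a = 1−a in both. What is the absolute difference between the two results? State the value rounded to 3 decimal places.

0.240

Under bounded:
  x2 | x5 = min(1, a+b) on (0.55, 0.24) = 0.79
  ~x5 = 1 − 0.24 = 0.76
  x4 & ~x5 = max(0, a+b−1) on (0.14, 0.76) = 0.00
  (x2 | x5) | (x4 & ~x5) = min(1, a+b) on (0.79, 0.00) = 0.79
  → value = 0.7900
Under standard min/max:
  x2 | x5 = max(a, b) on (0.55, 0.24) = 0.55
  ~x5 = 1 − 0.24 = 0.76
  x4 & ~x5 = min(a, b) on (0.14, 0.76) = 0.14
  (x2 | x5) | (x4 & ~x5) = max(a, b) on (0.55, 0.14) = 0.55
  → value = 0.5500
|0.7900 − 0.5500| = 0.240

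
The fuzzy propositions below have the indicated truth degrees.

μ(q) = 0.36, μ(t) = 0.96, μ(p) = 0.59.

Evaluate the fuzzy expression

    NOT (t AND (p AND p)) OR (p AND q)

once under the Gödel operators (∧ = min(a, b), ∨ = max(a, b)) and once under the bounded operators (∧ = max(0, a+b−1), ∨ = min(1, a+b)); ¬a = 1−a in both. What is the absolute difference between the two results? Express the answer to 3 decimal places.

0.450

Under Gödel:
  p AND p = min(a, b) on (0.59, 0.59) = 0.59
  t AND (p AND p) = min(a, b) on (0.96, 0.59) = 0.59
  NOT (t AND (p AND p)) = 1 − 0.59 = 0.41
  p AND q = min(a, b) on (0.59, 0.36) = 0.36
  NOT (t AND (p AND p)) OR (p AND q) = max(a, b) on (0.41, 0.36) = 0.41
  → value = 0.4100
Under bounded:
  p AND p = max(0, a+b−1) on (0.59, 0.59) = 0.18
  t AND (p AND p) = max(0, a+b−1) on (0.96, 0.18) = 0.14
  NOT (t AND (p AND p)) = 1 − 0.14 = 0.86
  p AND q = max(0, a+b−1) on (0.59, 0.36) = 0.00
  NOT (t AND (p AND p)) OR (p AND q) = min(1, a+b) on (0.86, 0.00) = 0.86
  → value = 0.8600
|0.4100 − 0.8600| = 0.450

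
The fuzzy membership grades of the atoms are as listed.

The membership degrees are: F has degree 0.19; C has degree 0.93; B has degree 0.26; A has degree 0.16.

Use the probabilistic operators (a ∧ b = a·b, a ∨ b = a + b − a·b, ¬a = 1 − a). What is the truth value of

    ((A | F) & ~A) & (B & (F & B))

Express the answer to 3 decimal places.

0.003

A | F = a + b − a·b on (0.1600, 0.1900) = 0.3196
~A = 1 − 0.1600 = 0.8400
(A | F) & ~A = a·b on (0.3196, 0.8400) = 0.2685
F & B = a·b on (0.1900, 0.2600) = 0.0494
B & (F & B) = a·b on (0.2600, 0.0494) = 0.0128
((A | F) & ~A) & (B & (F & B)) = a·b on (0.2685, 0.0128) = 0.0034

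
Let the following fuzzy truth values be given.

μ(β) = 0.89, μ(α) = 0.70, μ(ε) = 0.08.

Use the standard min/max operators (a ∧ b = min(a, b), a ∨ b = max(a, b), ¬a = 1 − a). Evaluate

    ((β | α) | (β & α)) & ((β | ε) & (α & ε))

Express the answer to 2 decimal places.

β | α = max(a, b) on (0.89, 0.70) = 0.89
β & α = min(a, b) on (0.89, 0.70) = 0.70
(β | α) | (β & α) = max(a, b) on (0.89, 0.70) = 0.89
β | ε = max(a, b) on (0.89, 0.08) = 0.89
α & ε = min(a, b) on (0.70, 0.08) = 0.08
(β | ε) & (α & ε) = min(a, b) on (0.89, 0.08) = 0.08
((β | α) | (β & α)) & ((β | ε) & (α & ε)) = min(a, b) on (0.89, 0.08) = 0.08

0.08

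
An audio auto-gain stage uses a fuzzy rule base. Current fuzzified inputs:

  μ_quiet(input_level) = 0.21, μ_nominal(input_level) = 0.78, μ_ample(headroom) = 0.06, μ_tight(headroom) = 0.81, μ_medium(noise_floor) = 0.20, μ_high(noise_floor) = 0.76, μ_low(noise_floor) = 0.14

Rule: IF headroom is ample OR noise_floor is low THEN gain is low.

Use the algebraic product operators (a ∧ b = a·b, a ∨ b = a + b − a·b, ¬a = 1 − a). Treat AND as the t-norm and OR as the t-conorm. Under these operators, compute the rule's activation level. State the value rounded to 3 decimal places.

0.192

firing strength: ample=0.06, low=0.14; OR[a + b − a·b] → w = 0.1916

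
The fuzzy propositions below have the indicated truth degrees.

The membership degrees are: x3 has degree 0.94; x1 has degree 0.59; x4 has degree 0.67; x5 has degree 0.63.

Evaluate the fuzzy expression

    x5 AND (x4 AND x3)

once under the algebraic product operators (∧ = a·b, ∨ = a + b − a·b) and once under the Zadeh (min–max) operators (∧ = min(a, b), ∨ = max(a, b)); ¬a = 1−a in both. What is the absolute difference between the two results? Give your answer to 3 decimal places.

0.233

Under algebraic product:
  x4 AND x3 = a·b on (0.6700, 0.9400) = 0.6298
  x5 AND (x4 AND x3) = a·b on (0.6300, 0.6298) = 0.3968
  → value = 0.3968
Under Zadeh (min–max):
  x4 AND x3 = min(a, b) on (0.67, 0.94) = 0.67
  x5 AND (x4 AND x3) = min(a, b) on (0.63, 0.67) = 0.63
  → value = 0.6300
|0.3968 − 0.6300| = 0.233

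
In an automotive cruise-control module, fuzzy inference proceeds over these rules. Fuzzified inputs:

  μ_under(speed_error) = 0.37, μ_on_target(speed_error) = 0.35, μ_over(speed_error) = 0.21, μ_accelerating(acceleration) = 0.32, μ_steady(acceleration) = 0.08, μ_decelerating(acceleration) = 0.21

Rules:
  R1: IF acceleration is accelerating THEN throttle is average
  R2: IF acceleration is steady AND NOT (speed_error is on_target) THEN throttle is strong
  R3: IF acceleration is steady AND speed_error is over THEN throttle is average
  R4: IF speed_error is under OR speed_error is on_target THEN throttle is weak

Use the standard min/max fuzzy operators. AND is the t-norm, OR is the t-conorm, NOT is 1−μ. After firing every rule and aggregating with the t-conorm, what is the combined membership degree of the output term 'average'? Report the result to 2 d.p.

R1: accelerating=0.32 → w = 0.32
R2: steady=0.08, ¬on_target=1−0.35=0.65; AND[min(a, b)] → w = 0.08
R3: steady=0.08, over=0.21; AND[min(a, b)] → w = 0.08
R4: under=0.37, on_target=0.35; OR[max(a, b)] → w = 0.37
Rules with consequent 'average': {R1, R3} → strengths 0.32, 0.08
Aggregate via t-conorm [max(a, b)]: 0.32

0.32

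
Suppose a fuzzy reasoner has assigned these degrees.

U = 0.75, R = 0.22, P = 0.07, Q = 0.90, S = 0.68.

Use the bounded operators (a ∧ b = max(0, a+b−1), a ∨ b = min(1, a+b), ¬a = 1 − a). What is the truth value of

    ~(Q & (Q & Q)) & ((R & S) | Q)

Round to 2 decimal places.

0.20

Q & Q = max(0, a+b−1) on (0.90, 0.90) = 0.80
Q & (Q & Q) = max(0, a+b−1) on (0.90, 0.80) = 0.70
~(Q & (Q & Q)) = 1 − 0.70 = 0.30
R & S = max(0, a+b−1) on (0.22, 0.68) = 0.00
(R & S) | Q = min(1, a+b) on (0.00, 0.90) = 0.90
~(Q & (Q & Q)) & ((R & S) | Q) = max(0, a+b−1) on (0.30, 0.90) = 0.20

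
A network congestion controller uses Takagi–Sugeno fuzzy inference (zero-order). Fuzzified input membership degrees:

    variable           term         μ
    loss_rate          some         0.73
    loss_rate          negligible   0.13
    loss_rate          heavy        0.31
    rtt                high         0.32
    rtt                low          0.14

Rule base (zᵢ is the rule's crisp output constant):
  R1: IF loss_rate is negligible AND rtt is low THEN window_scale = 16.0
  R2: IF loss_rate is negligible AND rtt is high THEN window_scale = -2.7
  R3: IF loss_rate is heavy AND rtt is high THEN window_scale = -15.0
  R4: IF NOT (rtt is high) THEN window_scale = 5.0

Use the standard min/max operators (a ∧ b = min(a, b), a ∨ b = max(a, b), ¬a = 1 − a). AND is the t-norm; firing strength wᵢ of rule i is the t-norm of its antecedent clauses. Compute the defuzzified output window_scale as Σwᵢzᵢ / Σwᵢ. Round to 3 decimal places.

0.383

R1 (z=16.0): negligible=0.13, low=0.14; AND[min(a, b)] → w = 0.13
R2 (z=-2.7): negligible=0.13, high=0.32; AND[min(a, b)] → w = 0.13
R3 (z=-15.0): heavy=0.31, high=0.32; AND[min(a, b)] → w = 0.31
R4 (z=5.0): ¬high=1−0.32=0.68 → w = 0.68
Weighted average = (0.13·16.0 + 0.13·-2.7 + 0.31·-15.0 + 0.68·5.0) / (0.13 + 0.13 + 0.31 + 0.68)
  = 0.4790 / 1.2500 = 0.383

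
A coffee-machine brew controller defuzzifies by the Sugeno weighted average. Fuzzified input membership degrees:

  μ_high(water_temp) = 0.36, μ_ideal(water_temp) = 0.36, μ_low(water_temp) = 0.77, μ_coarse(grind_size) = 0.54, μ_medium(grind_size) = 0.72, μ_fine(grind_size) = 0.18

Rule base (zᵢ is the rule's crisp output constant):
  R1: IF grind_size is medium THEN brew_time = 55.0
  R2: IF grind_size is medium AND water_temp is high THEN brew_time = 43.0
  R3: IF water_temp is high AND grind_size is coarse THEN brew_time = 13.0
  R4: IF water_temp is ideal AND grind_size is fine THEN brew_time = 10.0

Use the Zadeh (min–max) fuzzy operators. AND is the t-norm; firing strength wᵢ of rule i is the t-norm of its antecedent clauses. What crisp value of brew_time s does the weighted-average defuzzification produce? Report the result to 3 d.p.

38.000

R1 (z=55.0): medium=0.72 → w = 0.72
R2 (z=43.0): medium=0.72, high=0.36; AND[min(a, b)] → w = 0.36
R3 (z=13.0): high=0.36, coarse=0.54; AND[min(a, b)] → w = 0.36
R4 (z=10.0): ideal=0.36, fine=0.18; AND[min(a, b)] → w = 0.18
Weighted average = (0.72·55.0 + 0.36·43.0 + 0.36·13.0 + 0.18·10.0) / (0.72 + 0.36 + 0.36 + 0.18)
  = 61.5600 / 1.6200 = 38.000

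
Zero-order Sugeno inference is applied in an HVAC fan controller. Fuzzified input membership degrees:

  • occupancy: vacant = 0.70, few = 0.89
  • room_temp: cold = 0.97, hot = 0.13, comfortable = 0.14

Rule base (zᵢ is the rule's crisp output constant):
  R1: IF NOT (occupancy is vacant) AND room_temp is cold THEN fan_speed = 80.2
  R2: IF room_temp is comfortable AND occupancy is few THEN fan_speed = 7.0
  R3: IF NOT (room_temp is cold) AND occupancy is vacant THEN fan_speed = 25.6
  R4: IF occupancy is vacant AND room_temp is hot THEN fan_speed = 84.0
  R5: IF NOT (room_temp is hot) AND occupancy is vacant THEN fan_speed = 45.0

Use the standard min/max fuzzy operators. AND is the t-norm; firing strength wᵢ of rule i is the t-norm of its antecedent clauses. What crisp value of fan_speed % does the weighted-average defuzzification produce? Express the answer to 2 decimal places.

R1 (z=80.2): ¬vacant=1−0.70=0.30, cold=0.97; AND[min(a, b)] → w = 0.30
R2 (z=7.0): comfortable=0.14, few=0.89; AND[min(a, b)] → w = 0.14
R3 (z=25.6): ¬cold=1−0.97=0.03, vacant=0.70; AND[min(a, b)] → w = 0.03
R4 (z=84.0): vacant=0.70, hot=0.13; AND[min(a, b)] → w = 0.13
R5 (z=45.0): ¬hot=1−0.13=0.87, vacant=0.70; AND[min(a, b)] → w = 0.70
Weighted average = (0.30·80.2 + 0.14·7.0 + 0.03·25.6 + 0.13·84.0 + 0.70·45.0) / (0.30 + 0.14 + 0.03 + 0.13 + 0.70)
  = 68.2280 / 1.3000 = 52.48

52.48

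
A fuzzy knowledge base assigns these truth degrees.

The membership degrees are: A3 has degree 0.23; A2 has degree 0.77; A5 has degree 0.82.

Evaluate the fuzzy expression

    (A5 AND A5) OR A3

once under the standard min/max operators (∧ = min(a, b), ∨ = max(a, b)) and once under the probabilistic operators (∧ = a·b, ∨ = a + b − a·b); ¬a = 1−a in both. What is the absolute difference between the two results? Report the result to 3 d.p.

Under standard min/max:
  A5 AND A5 = min(a, b) on (0.82, 0.82) = 0.82
  (A5 AND A5) OR A3 = max(a, b) on (0.82, 0.23) = 0.82
  → value = 0.8200
Under probabilistic:
  A5 AND A5 = a·b on (0.8200, 0.8200) = 0.6724
  (A5 AND A5) OR A3 = a + b − a·b on (0.6724, 0.2300) = 0.7477
  → value = 0.7477
|0.8200 − 0.7477| = 0.072

0.072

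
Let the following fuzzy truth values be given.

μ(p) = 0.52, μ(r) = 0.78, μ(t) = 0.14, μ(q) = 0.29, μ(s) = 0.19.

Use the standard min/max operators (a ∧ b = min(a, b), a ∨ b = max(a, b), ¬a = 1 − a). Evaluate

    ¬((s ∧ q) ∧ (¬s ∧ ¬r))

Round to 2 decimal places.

s ∧ q = min(a, b) on (0.19, 0.29) = 0.19
¬s = 1 − 0.19 = 0.81
¬r = 1 − 0.78 = 0.22
¬s ∧ ¬r = min(a, b) on (0.81, 0.22) = 0.22
(s ∧ q) ∧ (¬s ∧ ¬r) = min(a, b) on (0.19, 0.22) = 0.19
¬((s ∧ q) ∧ (¬s ∧ ¬r)) = 1 − 0.19 = 0.81

0.81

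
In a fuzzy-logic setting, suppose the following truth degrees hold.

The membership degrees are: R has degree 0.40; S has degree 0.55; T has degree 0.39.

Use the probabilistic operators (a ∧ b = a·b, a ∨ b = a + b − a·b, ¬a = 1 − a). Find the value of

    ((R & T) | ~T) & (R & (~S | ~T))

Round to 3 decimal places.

0.211

R & T = a·b on (0.4000, 0.3900) = 0.1560
~T = 1 − 0.3900 = 0.6100
(R & T) | ~T = a + b − a·b on (0.1560, 0.6100) = 0.6708
~S = 1 − 0.5500 = 0.4500
~T = 1 − 0.3900 = 0.6100
~S | ~T = a + b − a·b on (0.4500, 0.6100) = 0.7855
R & (~S | ~T) = a·b on (0.4000, 0.7855) = 0.3142
((R & T) | ~T) & (R & (~S | ~T)) = a·b on (0.6708, 0.3142) = 0.2108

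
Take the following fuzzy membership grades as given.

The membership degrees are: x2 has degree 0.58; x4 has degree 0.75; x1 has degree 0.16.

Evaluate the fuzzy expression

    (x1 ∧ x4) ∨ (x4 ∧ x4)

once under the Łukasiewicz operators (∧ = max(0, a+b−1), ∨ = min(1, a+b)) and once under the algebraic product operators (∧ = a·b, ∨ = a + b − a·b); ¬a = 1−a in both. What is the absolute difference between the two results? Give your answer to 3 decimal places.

Under Łukasiewicz:
  x1 ∧ x4 = max(0, a+b−1) on (0.16, 0.75) = 0.00
  x4 ∧ x4 = max(0, a+b−1) on (0.75, 0.75) = 0.50
  (x1 ∧ x4) ∨ (x4 ∧ x4) = min(1, a+b) on (0.00, 0.50) = 0.50
  → value = 0.5000
Under algebraic product:
  x1 ∧ x4 = a·b on (0.1600, 0.7500) = 0.1200
  x4 ∧ x4 = a·b on (0.7500, 0.7500) = 0.5625
  (x1 ∧ x4) ∨ (x4 ∧ x4) = a + b − a·b on (0.1200, 0.5625) = 0.6150
  → value = 0.6150
|0.5000 − 0.6150| = 0.115

0.115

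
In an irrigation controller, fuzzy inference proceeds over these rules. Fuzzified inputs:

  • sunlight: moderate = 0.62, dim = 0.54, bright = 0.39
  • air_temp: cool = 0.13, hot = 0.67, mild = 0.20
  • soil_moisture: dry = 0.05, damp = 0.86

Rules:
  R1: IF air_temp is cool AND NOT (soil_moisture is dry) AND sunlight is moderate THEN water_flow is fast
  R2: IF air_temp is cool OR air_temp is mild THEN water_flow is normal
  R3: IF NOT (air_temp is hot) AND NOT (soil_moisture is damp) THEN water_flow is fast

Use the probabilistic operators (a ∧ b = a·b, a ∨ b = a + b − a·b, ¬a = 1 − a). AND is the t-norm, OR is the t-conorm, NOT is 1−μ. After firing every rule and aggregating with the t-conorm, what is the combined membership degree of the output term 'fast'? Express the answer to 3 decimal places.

0.119

R1: cool=0.13, ¬dry=1−0.05=0.95, moderate=0.62; AND[a·b] → w = 0.0766
R2: cool=0.13, mild=0.20; OR[a + b − a·b] → w = 0.3040
R3: ¬hot=1−0.67=0.33, ¬damp=1−0.86=0.14; AND[a·b] → w = 0.0462
Rules with consequent 'fast': {R1, R3} → strengths 0.0766, 0.0462
Aggregate via t-conorm [a + b − a·b]: 0.1192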